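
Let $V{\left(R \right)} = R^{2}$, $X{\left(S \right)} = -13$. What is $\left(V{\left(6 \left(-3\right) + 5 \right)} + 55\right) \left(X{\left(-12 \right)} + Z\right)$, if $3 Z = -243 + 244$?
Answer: $- \frac{8512}{3} \approx -2837.3$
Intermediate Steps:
$Z = \frac{1}{3}$ ($Z = \frac{-243 + 244}{3} = \frac{1}{3} \cdot 1 = \frac{1}{3} \approx 0.33333$)
$\left(V{\left(6 \left(-3\right) + 5 \right)} + 55\right) \left(X{\left(-12 \right)} + Z\right) = \left(\left(6 \left(-3\right) + 5\right)^{2} + 55\right) \left(-13 + \frac{1}{3}\right) = \left(\left(-18 + 5\right)^{2} + 55\right) \left(- \frac{38}{3}\right) = \left(\left(-13\right)^{2} + 55\right) \left(- \frac{38}{3}\right) = \left(169 + 55\right) \left(- \frac{38}{3}\right) = 224 \left(- \frac{38}{3}\right) = - \frac{8512}{3}$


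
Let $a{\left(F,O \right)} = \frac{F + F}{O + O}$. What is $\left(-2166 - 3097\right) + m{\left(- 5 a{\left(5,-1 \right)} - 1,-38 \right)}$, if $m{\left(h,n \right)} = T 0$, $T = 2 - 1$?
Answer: $-5263$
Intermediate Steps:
$a{\left(F,O \right)} = \frac{F}{O}$ ($a{\left(F,O \right)} = \frac{2 F}{2 O} = 2 F \frac{1}{2 O} = \frac{F}{O}$)
$T = 1$ ($T = 2 - 1 = 1$)
$m{\left(h,n \right)} = 0$ ($m{\left(h,n \right)} = 1 \cdot 0 = 0$)
$\left(-2166 - 3097\right) + m{\left(- 5 a{\left(5,-1 \right)} - 1,-38 \right)} = \left(-2166 - 3097\right) + 0 = -5263 + 0 = -5263$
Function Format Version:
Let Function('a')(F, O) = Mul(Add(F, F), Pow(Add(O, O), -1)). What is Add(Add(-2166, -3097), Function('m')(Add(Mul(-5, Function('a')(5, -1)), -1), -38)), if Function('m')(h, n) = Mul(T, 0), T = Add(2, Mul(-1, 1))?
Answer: -5263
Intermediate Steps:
Function('a')(F, O) = Mul(F, Pow(O, -1)) (Function('a')(F, O) = Mul(Mul(2, F), Pow(Mul(2, O), -1)) = Mul(Mul(2, F), Mul(Rational(1, 2), Pow(O, -1))) = Mul(F, Pow(O, -1)))
T = 1 (T = Add(2, -1) = 1)
Function('m')(h, n) = 0 (Function('m')(h, n) = Mul(1, 0) = 0)
Add(Add(-2166, -3097), Function('m')(Add(Mul(-5, Function('a')(5, -1)), -1), -38)) = Add(Add(-2166, -3097), 0) = Add(-5263, 0) = -5263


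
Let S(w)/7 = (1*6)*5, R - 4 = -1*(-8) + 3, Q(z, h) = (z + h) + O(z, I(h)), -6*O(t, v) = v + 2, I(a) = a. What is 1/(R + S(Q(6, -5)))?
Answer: 1/225 ≈ 0.0044444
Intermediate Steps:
O(t, v) = -1/3 - v/6 (O(t, v) = -(v + 2)/6 = -(2 + v)/6 = -1/3 - v/6)
Q(z, h) = -1/3 + z + 5*h/6 (Q(z, h) = (z + h) + (-1/3 - h/6) = (h + z) + (-1/3 - h/6) = -1/3 + z + 5*h/6)
R = 15 (R = 4 + (-1*(-8) + 3) = 4 + (8 + 3) = 4 + 11 = 15)
S(w) = 210 (S(w) = 7*((1*6)*5) = 7*(6*5) = 7*30 = 210)
1/(R + S(Q(6, -5))) = 1/(15 + 210) = 1/225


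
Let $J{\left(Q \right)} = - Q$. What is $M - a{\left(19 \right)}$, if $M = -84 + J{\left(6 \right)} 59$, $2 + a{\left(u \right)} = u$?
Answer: $-455$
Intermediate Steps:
$a{\left(u \right)} = -2 + u$
$M = -438$ ($M = -84 + \left(-1\right) 6 \cdot 59 = -84 - 354 = -438$)
$M - a{\left(19 \right)} = -438 - \left(-2 + 19\right) = -438 - 17 = -455$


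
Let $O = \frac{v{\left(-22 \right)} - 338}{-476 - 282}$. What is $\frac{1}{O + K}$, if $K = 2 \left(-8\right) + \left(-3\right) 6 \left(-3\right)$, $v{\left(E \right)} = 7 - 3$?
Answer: $\frac{379}{14569} \approx 0.026014$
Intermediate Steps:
$v{\left(E \right)} = 4$
$K = 38$ ($K = -16 - -54 = -16 + 54 = 38$)
$O = \frac{167}{379}$ ($O = \frac{4 - 338}{-476 - 282} = - \frac{334}{-758} = \left(-334\right) \left(- \frac{1}{758}\right) = \frac{167}{379} \approx 0.44063$)
$\frac{1}{O + K} = \frac{1}{\frac{167}{379} + 38} = \frac{1}{\frac{14569}{379}} = \frac{379}{14569}$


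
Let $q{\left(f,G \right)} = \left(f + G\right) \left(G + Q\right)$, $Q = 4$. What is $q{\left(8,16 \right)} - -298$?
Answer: $778$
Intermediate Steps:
$q{\left(f,G \right)} = \left(4 + G\right) \left(G + f\right)$ ($q{\left(f,G \right)} = \left(f + G\right) \left(G + 4\right) = \left(G + f\right) \left(4 + G\right) = \left(4 + G\right) \left(G + f\right)$)
$q{\left(8,16 \right)} - -298 = \left(16^{2} + 4 \cdot 16 + 4 \cdot 8 + 16 \cdot 8\right) - -298 = \left(256 + 64 + 32 + 128\right) + 298 = 480 + 298 = 778$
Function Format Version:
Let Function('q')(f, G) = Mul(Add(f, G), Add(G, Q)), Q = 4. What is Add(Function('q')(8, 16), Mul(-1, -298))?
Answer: 778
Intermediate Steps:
Function('q')(f, G) = Mul(Add(4, G), Add(G, f)) (Function('q')(f, G) = Mul(Add(f, G), Add(G, 4)) = Mul(Add(G, f), Add(4, G)) = Mul(Add(4, G), Add(G, f)))
Add(Function('q')(8, 16), Mul(-1, -298)) = Add(Add(Pow(16, 2), Mul(4, 16), Mul(4, 8), Mul(16, 8)), Mul(-1, -298)) = Add(Add(256, 64, 32, 128), 298) = Add(480, 298) = 778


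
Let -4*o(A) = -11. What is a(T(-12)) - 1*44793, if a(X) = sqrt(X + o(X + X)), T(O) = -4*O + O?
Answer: -44793 + sqrt(155)/2 ≈ -44787.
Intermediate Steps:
o(A) = 11/4 (o(A) = -1/4*(-11) = 11/4)
T(O) = -3*O
a(X) = sqrt(11/4 + X) (a(X) = sqrt(X + 11/4) = sqrt(11/4 + X))
a(T(-12)) - 1*44793 = sqrt(11 + 4*(-3*(-12)))/2 - 1*44793 = sqrt(11 + 4*36)/2 - 44793 = sqrt(11 + 144)/2 - 44793 = sqrt(155)/2 - 44793 = -44793 + sqrt(155)/2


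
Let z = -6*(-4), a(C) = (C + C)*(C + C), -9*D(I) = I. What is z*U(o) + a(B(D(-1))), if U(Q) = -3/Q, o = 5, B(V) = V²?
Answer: -472372/32805 ≈ -14.399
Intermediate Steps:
D(I) = -I/9
a(C) = 4*C² (a(C) = (2*C)*(2*C) = 4*C²)
z = 24
z*U(o) + a(B(D(-1))) = 24*(-3/5) + 4*((-⅑*(-1))²)² = 24*(-3*⅕) + 4*((⅑)²)² = 24*(-⅗) + 4*(1/81)² = -72/5 + 4*(1/6561) = -72/5 + 4/6561 = -472372/32805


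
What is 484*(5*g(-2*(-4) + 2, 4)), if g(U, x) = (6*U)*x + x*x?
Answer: 619520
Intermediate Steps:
g(U, x) = x**2 + 6*U*x (g(U, x) = 6*U*x + x**2 = x**2 + 6*U*x)
484*(5*g(-2*(-4) + 2, 4)) = 484*(5*(4*(4 + 6*(-2*(-4) + 2)))) = 484*(5*(4*(4 + 6*(8 + 2)))) = 484*(5*(4*(4 + 6*10))) = 484*(5*(4*(4 + 60))) = 484*(5*(4*64)) = 484*(5*256) = 484*1280 = 619520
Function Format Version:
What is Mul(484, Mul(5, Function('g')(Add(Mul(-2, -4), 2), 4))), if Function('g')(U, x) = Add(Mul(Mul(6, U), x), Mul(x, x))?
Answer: 619520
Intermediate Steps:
Function('g')(U, x) = Add(Pow(x, 2), Mul(6, U, x)) (Function('g')(U, x) = Add(Mul(6, U, x), Pow(x, 2)) = Add(Pow(x, 2), Mul(6, U, x)))
Mul(484, Mul(5, Function('g')(Add(Mul(-2, -4), 2), 4))) = Mul(484, Mul(5, Mul(4, Add(4, Mul(6, Add(Mul(-2, -4), 2)))))) = Mul(484, Mul(5, Mul(4, Add(4, Mul(6, Add(8, 2)))))) = Mul(484, Mul(5, Mul(4, Add(4, Mul(6, 10))))) = Mul(484, Mul(5, Mul(4, Add(4, 60)))) = Mul(484, Mul(5, Mul(4, 64))) = Mul(484, Mul(5, 256)) = Mul(484, 1280) = 619520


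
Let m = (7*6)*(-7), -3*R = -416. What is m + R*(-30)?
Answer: -4454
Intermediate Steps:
R = 416/3 (R = -1/3*(-416) = 416/3 ≈ 138.67)
m = -294 (m = 42*(-7) = -294)
m + R*(-30) = -294 + (416/3)*(-30) = -294 - 4160 = -4454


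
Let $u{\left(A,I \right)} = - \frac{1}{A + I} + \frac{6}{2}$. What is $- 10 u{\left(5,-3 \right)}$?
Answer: $-25$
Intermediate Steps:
$u{\left(A,I \right)} = 3 - \frac{1}{A + I}$ ($u{\left(A,I \right)} = - \frac{1}{A + I} + 6 \cdot \frac{1}{2} = - \frac{1}{A + I} + 3 = 3 - \frac{1}{A + I}$)
$- 10 u{\left(5,-3 \right)} = - 10 \frac{-1 + 3 \cdot 5 + 3 \left(-3\right)}{5 - 3} = - 10 \frac{-1 + 15 - 9}{2} = - 10 \cdot \frac{1}{2} \cdot 5 = \left(-10\right) \frac{5}{2} = -25$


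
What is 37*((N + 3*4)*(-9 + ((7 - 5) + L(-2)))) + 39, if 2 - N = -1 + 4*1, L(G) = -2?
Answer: -3624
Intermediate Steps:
N = -1 (N = 2 - (-1 + 4*1) = 2 - (-1 + 4) = 2 - 1*3 = 2 - 3 = -1)
37*((N + 3*4)*(-9 + ((7 - 5) + L(-2)))) + 39 = 37*((-1 + 3*4)*(-9 + ((7 - 5) - 2))) + 39 = 37*((-1 + 12)*(-9 + (2 - 2))) + 39 = 37*(11*(-9 + 0)) + 39 = 37*(11*(-9)) + 39 = 37*(-99) + 39 = -3663 + 39 = -3624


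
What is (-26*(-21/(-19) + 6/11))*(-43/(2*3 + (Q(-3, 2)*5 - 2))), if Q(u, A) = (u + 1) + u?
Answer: -128570/1463 ≈ -87.881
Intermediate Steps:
Q(u, A) = 1 + 2*u (Q(u, A) = (1 + u) + u = 1 + 2*u)
(-26*(-21/(-19) + 6/11))*(-43/(2*3 + (Q(-3, 2)*5 - 2))) = (-26*(-21/(-19) + 6/11))*(-43/(2*3 + ((1 + 2*(-3))*5 - 2))) = (-26*(-21*(-1/19) + 6*(1/11)))*(-43/(6 + ((1 - 6)*5 - 2))) = (-26*(21/19 + 6/11))*(-43/(6 + (-5*5 - 2))) = (-26*345/209)*(-43/(6 + (-25 - 2))) = -(-385710)/(209*(6 - 27)) = -(-385710)/(209*(-21)) = -(-385710)*(-1)/(209*21) = -8970/209*43/21 = -128570/1463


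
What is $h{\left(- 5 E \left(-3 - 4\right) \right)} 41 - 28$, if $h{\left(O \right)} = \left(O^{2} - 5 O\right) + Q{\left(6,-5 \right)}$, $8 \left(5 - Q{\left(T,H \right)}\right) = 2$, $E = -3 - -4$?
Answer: $\frac{172867}{4} \approx 43217.0$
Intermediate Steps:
$E = 1$ ($E = -3 + 4 = 1$)
$Q{\left(T,H \right)} = \frac{19}{4}$ ($Q{\left(T,H \right)} = 5 - \frac{1}{4} = \frac{19}{4}$)
$h{\left(O \right)} = \frac{19}{4} + O^{2} - 5 O$ ($h{\left(O \right)} = \left(O^{2} - 5 O\right) + \frac{19}{4} = \frac{19}{4} + O^{2} - 5 O$)
$h{\left(- 5 E \left(-3 - 4\right) \right)} 41 - 28 = \left(\frac{19}{4} + \left(\left(-5\right) 1 \left(-3 - 4\right)\right)^{2} - 5 \left(-5\right) 1 \left(-3 - 4\right)\right) 41 - 28 = \left(\frac{19}{4} + \left(\left(-5\right) \left(-7\right)\right)^{2} - 5 \left(\left(-5\right) \left(-7\right)\right)\right) 41 - 28 = \left(\frac{19}{4} + 35^{2} - 175\right) 41 - 28 = \left(\frac{19}{4} + 1225 - 175\right) 41 - 28 = \frac{4219}{4} \cdot 41 - 28 = \frac{172979}{4} - 28 = \frac{172867}{4}$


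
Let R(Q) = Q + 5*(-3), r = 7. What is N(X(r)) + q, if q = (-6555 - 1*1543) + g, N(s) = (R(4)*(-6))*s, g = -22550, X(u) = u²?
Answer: -27414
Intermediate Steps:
R(Q) = -15 + Q (R(Q) = Q - 15 = -15 + Q)
N(s) = 66*s (N(s) = ((-15 + 4)*(-6))*s = (-11*(-6))*s = 66*s)
q = -30648 (q = (-6555 - 1*1543) - 22550 = (-6555 - 1543) - 22550 = -8098 - 22550 = -30648)
N(X(r)) + q = 66*7² - 30648 = 66*49 - 30648 = 3234 - 30648 = -27414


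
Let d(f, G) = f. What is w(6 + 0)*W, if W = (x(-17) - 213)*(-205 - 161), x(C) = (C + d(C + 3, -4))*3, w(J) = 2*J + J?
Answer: 2015928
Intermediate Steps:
w(J) = 3*J
x(C) = 9 + 6*C (x(C) = (C + (C + 3))*3 = (C + (3 + C))*3 = (3 + 2*C)*3 = 9 + 6*C)
W = 111996 (W = ((9 + 6*(-17)) - 213)*(-205 - 161) = ((9 - 102) - 213)*(-366) = (-93 - 213)*(-366) = -306*(-366) = 111996)
w(6 + 0)*W = (3*(6 + 0))*111996 = (3*6)*111996 = 18*111996 = 2015928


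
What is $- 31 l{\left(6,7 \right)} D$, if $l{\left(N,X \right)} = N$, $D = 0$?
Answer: $0$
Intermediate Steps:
$- 31 l{\left(6,7 \right)} D = \left(-31\right) 6 \cdot 0 = \left(-186\right) 0 = 0$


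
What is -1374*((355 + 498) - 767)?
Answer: -118164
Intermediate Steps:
-1374*((355 + 498) - 767) = -1374*(853 - 767) = -1374*86 = -118164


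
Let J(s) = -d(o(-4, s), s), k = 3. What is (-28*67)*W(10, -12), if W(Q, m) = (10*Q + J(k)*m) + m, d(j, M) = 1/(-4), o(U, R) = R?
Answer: -159460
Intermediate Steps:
d(j, M) = -¼
J(s) = ¼ (J(s) = -1*(-¼) = ¼)
W(Q, m) = 10*Q + 5*m/4 (W(Q, m) = (10*Q + m/4) + m = 10*Q + 5*m/4)
(-28*67)*W(10, -12) = (-28*67)*(10*10 + (5/4)*(-12)) = -1876*(100 - 15) = -1876*85 = -159460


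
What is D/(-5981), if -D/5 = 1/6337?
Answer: 5/37901597 ≈ 1.3192e-7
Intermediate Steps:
D = -5/6337 ≈ -0.00078902
D/(-5981) = -5/6337/(-5981) = -5/6337*(-1/5981) = 5/37901597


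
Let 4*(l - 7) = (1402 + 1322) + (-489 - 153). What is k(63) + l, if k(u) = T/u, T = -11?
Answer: 66443/126 ≈ 527.33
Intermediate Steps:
k(u) = -11/u
l = 1055/2 (l = 7 + ((1402 + 1322) + (-489 - 153))/4 = 7 + (2724 - 642)/4 = 7 + (1/4)*2082 = 7 + 1041/2 = 1055/2 ≈ 527.50)
k(63) + l = -11/63 + 1055/2 = 66443/126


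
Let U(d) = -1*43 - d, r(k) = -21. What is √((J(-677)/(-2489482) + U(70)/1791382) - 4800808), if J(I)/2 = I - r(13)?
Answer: I*√23869797748650718146671390998694/2229806622062 ≈ 2191.1*I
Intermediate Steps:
U(d) = -43 - d
J(I) = 42 + 2*I (J(I) = 2*(I - 1*(-21)) = 2*(I + 21) = 2*(21 + I) = 42 + 2*I)
√((J(-677)/(-2489482) + U(70)/1791382) - 4800808) = √(((42 + 2*(-677))/(-2489482) + (-43 - 1*70)/1791382) - 4800808) = √(((42 - 1354)*(-1/2489482) + (-43 - 70)*(1/1791382)) - 4800808) = √((-1312*(-1/2489482) - 113*1/1791382) - 4800808) = √((656/1244741 - 113/1791382) - 4800808) = √(1034490859/2229806622062 - 4800808) = √(-10704873468613735237/2229806622062) = I*√23869797748650718146671390998694/2229806622062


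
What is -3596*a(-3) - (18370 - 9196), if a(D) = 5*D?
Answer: 44766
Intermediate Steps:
-3596*a(-3) - (18370 - 9196) = -17980*(-3) - (18370 - 9196) = -3596*(-15) - 1*9174 = 53940 - 9174 = 44766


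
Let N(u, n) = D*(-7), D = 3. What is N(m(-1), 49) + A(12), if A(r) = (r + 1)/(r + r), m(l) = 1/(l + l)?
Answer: -491/24 ≈ -20.458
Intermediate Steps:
m(l) = 1/(2*l)
N(u, n) = -21 (N(u, n) = 3*(-7) = -21)
A(r) = (1 + r)/(2*r) (A(r) = (1 + r)/((2*r)) = (1 + r)*(1/(2*r)) = (1 + r)/(2*r))
N(m(-1), 49) + A(12) = -21 + (½)*(1 + 12)/12 = -21 + (½)*(1/12)*13 = -21 + 13/24 = -491/24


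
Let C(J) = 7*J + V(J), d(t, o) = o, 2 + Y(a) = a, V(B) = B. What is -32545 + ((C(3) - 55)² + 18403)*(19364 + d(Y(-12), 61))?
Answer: 376113155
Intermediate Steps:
Y(a) = -2 + a
C(J) = 8*J (C(J) = 7*J + J = 8*J)
-32545 + ((C(3) - 55)² + 18403)*(19364 + d(Y(-12), 61)) = -32545 + ((8*3 - 55)² + 18403)*(19364 + 61) = -32545 + ((24 - 55)² + 18403)*19425 = -32545 + ((-31)² + 18403)*19425 = -32545 + (961 + 18403)*19425 = -32545 + 19364*19425 = -32545 + 376145700 = 376113155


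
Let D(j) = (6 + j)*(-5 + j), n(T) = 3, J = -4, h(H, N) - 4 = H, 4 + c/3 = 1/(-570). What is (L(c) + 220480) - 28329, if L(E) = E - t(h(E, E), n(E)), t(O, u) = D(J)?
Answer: 36509829/190 ≈ 1.9216e+5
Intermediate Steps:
c = -2281/190 (c = -12 + 3/(-570) = -12 + 3*(-1/570) = -12 - 1/190 = -2281/190 ≈ -12.005)
h(H, N) = 4 + H
D(j) = (-5 + j)*(6 + j)
t(O, u) = -18 (t(O, u) = -30 - 4 + (-4)² = -30 - 4 + 16 = -18)
L(E) = 18 + E (L(E) = E - 1*(-18) = E + 18 = 18 + E)
(L(c) + 220480) - 28329 = ((18 - 2281/190) + 220480) - 28329 = (1139/190 + 220480) - 28329 = 41892339/190 - 28329 = 36509829/190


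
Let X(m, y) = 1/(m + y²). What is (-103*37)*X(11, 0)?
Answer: -3811/11 ≈ -346.45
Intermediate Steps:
(-103*37)*X(11, 0) = (-103*37)/(11 + 0²) = -3811/(11 + 0) = -3811/11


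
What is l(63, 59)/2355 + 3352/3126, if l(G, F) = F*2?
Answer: 459046/408985 ≈ 1.1224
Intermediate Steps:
l(G, F) = 2*F
l(63, 59)/2355 + 3352/3126 = (2*59)/2355 + 3352/3126 = 118*(1/2355) + 3352*(1/3126) = 118/2355 + 1676/1563 = 459046/408985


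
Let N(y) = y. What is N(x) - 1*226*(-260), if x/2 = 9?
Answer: 58778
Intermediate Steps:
x = 18 (x = 2*9 = 18)
N(x) - 1*226*(-260) = 18 - 1*226*(-260) = 18 - 226*(-260) = 18 + 58760 = 58778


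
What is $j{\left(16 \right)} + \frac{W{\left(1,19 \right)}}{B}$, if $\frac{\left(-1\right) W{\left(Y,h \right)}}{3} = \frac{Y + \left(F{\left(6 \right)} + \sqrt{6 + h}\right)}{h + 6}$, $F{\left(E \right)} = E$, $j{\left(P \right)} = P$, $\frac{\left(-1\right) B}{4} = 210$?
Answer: $\frac{28003}{1750} \approx 16.002$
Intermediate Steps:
$B = -840$ ($B = \left(-4\right) 210 = -840$)
$W{\left(Y,h \right)} = - \frac{3 \left(6 + Y + \sqrt{6 + h}\right)}{6 + h}$ ($W{\left(Y,h \right)} = - 3 \frac{Y + \left(6 + \sqrt{6 + h}\right)}{h + 6} = - 3 \frac{6 + Y + \sqrt{6 + h}}{6 + h} = - \frac{3 \left(6 + Y + \sqrt{6 + h}\right)}{6 + h}$)
$j{\left(16 \right)} + \frac{W{\left(1,19 \right)}}{B} = 16 + \frac{3 \frac{1}{\left(6 + 19\right)^{\frac{3}{2}}} \left(-6 - 19 + \sqrt{6 + 19} \left(-6 - 1\right)\right)}{-840} = 16 + \frac{3 \left(-6 - 19 + \sqrt{25} \left(-6 - 1\right)\right)}{125} \left(- \frac{1}{840}\right) = 16 + 3 \cdot \frac{1}{125} \left(-6 - 19 + 5 \left(-7\right)\right) \left(- \frac{1}{840}\right) = 16 + 3 \cdot \frac{1}{125} \left(-6 - 19 - 35\right) \left(- \frac{1}{840}\right) = 16 + 3 \cdot \frac{1}{125} \left(-60\right) \left(- \frac{1}{840}\right) = 16 - - \frac{3}{1750} = 16 + \frac{3}{1750} = \frac{28003}{1750}$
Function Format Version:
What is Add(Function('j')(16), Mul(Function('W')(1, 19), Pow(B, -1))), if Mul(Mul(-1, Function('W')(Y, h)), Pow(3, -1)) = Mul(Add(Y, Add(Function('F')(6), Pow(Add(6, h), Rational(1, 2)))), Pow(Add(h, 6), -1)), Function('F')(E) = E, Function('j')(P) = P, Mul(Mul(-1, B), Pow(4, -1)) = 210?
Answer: Rational(28003, 1750) ≈ 16.002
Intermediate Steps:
B = -840 (B = Mul(-4, 210) = -840)
Function('W')(Y, h) = Mul(-3, Pow(Add(6, h), -1), Add(6, Y, Pow(Add(6, h), Rational(1, 2)))) (Function('W')(Y, h) = Mul(-3, Mul(Add(Y, Add(6, Pow(Add(6, h), Rational(1, 2)))), Pow(Add(h, 6), -1))) = Mul(-3, Mul(Add(6, Y, Pow(Add(6, h), Rational(1, 2))), Pow(Add(6, h), -1))) = Mul(-3, Mul(Pow(Add(6, h), -1), Add(6, Y, Pow(Add(6, h), Rational(1, 2))))) = Mul(-3, Pow(Add(6, h), -1), Add(6, Y, Pow(Add(6, h), Rational(1, 2)))))
Add(Function('j')(16), Mul(Function('W')(1, 19), Pow(B, -1))) = Add(16, Mul(Mul(3, Pow(Add(6, 19), Rational(-3, 2)), Add(-6, Mul(-1, 19), Mul(Pow(Add(6, 19), Rational(1, 2)), Add(-6, Mul(-1, 1))))), Pow(-840, -1))) = Add(16, Mul(Mul(3, Pow(25, Rational(-3, 2)), Add(-6, -19, Mul(Pow(25, Rational(1, 2)), Add(-6, -1)))), Rational(-1, 840))) = Add(16, Mul(Mul(3, Rational(1, 125), Add(-6, -19, Mul(5, -7))), Rational(-1, 840))) = Add(16, Mul(Mul(3, Rational(1, 125), Add(-6, -19, -35)), Rational(-1, 840))) = Add(16, Mul(Mul(3, Rational(1, 125), -60), Rational(-1, 840))) = Add(16, Mul(Rational(-36, 25), Rational(-1, 840))) = Add(16, Rational(3, 1750)) = Rational(28003, 1750)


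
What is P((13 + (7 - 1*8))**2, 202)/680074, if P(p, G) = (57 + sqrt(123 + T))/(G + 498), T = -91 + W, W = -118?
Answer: 57/476051800 + I*sqrt(86)/476051800 ≈ 1.1973e-7 + 1.948e-8*I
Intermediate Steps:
T = -209 (T = -91 - 118 = -209)
P(p, G) = (57 + I*sqrt(86))/(498 + G) (P(p, G) = (57 + sqrt(123 - 209))/(G + 498) = (57 + sqrt(-86))/(498 + G) = (57 + I*sqrt(86))/(498 + G))
P((13 + (7 - 1*8))**2, 202)/680074 = ((57 + I*sqrt(86))/(498 + 202))/680074 = ((57 + I*sqrt(86))/700)*(1/680074) = (57/700 + I*sqrt(86)/700)*(1/680074) = 57/476051800 + I*sqrt(86)/476051800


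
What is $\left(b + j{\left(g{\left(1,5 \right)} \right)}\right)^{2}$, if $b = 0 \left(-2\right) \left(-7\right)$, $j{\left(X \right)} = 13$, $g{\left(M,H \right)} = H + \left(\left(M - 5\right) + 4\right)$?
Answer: $169$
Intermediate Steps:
$g{\left(M,H \right)} = -1 + H + M$ ($g{\left(M,H \right)} = H + \left(\left(-5 + M\right) + 4\right) = H + \left(-1 + M\right) = -1 + H + M$)
$b = 0$ ($b = 0 \left(-7\right) = 0$)
$\left(b + j{\left(g{\left(1,5 \right)} \right)}\right)^{2} = \left(0 + 13\right)^{2} = 13^{2} = 169$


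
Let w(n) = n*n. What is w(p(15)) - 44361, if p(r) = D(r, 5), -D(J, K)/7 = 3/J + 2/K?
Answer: -1108584/25 ≈ -44343.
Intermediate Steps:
D(J, K) = -21/J - 14/K (D(J, K) = -7*(3/J + 2/K) = -7*(2/K + 3/J) = -21/J - 14/K)
p(r) = -14/5 - 21/r (p(r) = -21/r - 14/5 = -14/5 - 21/r)
w(n) = n²
w(p(15)) - 44361 = (-14/5 - 21/15)² - 44361 = (-14/5 - 21*1/15)² - 44361 = (-14/5 - 7/5)² - 44361 = (-21/5)² - 44361 = 441/25 - 44361 = -1108584/25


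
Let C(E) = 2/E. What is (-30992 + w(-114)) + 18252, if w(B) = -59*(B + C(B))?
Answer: -342739/57 ≈ -6013.0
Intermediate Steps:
w(B) = -118/B - 59*B (w(B) = -59*(B + 2/B) = -118/B - 59*B)
(-30992 + w(-114)) + 18252 = (-30992 + (-118/(-114) - 59*(-114))) + 18252 = (-30992 + (-118*(-1/114) + 6726)) + 18252 = (-30992 + (59/57 + 6726)) + 18252 = (-30992 + 383441/57) + 18252 = -1383103/57 + 18252 = -342739/57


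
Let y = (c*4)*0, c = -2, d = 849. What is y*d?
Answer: 0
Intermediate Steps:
y = 0 (y = -2*4*0 = -8*0 = 0)
y*d = 0*849 = 0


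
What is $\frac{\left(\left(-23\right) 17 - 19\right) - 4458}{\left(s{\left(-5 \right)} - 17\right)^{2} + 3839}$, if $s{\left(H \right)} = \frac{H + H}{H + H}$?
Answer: $- \frac{4868}{4095} \approx -1.1888$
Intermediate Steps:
$s{\left(H \right)} = 1$ ($s{\left(H \right)} = \frac{2 H}{2 H} = 2 H \frac{1}{2 H} = 1$)
$\frac{\left(\left(-23\right) 17 - 19\right) - 4458}{\left(s{\left(-5 \right)} - 17\right)^{2} + 3839} = \frac{\left(\left(-23\right) 17 - 19\right) - 4458}{\left(1 - 17\right)^{2} + 3839} = \frac{\left(-391 - 19\right) - 4458}{\left(-16\right)^{2} + 3839} = \frac{-410 - 4458}{256 + 3839} = - \frac{4868}{4095}$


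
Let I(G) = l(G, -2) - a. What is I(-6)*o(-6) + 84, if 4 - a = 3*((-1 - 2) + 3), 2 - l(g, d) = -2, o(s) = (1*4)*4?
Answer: 84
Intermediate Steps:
o(s) = 16 (o(s) = 4*4 = 16)
l(g, d) = 4 (l(g, d) = 2 - 1*(-2) = 2 + 2 = 4)
a = 4 (a = 4 - 3*((-1 - 2) + 3) = 4 - 3*(-3 + 3) = 4 - 3*0 = 4 - 1*0 = 4 + 0 = 4)
I(G) = 0 (I(G) = 4 - 1*4 = 4 - 4 = 0)
I(-6)*o(-6) + 84 = 0*16 + 84 = 0 + 84 = 84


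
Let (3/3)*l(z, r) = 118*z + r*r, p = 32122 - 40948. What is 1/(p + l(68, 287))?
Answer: 1/81567 ≈ 1.2260e-5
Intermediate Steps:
p = -8826
l(z, r) = r² + 118*z (l(z, r) = 118*z + r*r = 118*z + r² = r² + 118*z)
1/(p + l(68, 287)) = 1/(-8826 + (287² + 118*68)) = 1/(-8826 + (82369 + 8024)) = 1/(-8826 + 90393) = 1/81567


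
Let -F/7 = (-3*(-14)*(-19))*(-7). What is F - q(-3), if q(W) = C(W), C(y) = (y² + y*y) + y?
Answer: -39117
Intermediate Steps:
F = -39102 (F = -7*-3*(-14)*(-19)*(-7) = -7*42*(-19)*(-7) = -(-5586)*(-7) = -7*5586 = -39102)
C(y) = y + 2*y² (C(y) = (y² + y²) + y = 2*y² + y = y + 2*y²)
q(W) = W*(1 + 2*W)
F - q(-3) = -39102 - (-3)*(1 + 2*(-3)) = -39102 - (-3)*(1 - 6) = -39102 - (-3)*(-5) = -39102 - 1*15 = -39102 - 15 = -39117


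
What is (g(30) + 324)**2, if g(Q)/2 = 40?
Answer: 163216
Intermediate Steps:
g(Q) = 80 (g(Q) = 2*40 = 80)
(g(30) + 324)**2 = (80 + 324)**2 = 404**2 = 163216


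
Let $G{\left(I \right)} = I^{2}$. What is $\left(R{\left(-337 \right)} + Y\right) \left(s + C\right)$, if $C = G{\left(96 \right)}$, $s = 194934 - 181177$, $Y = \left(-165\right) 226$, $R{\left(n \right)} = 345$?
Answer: $-848737485$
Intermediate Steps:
$Y = -37290$
$s = 13757$
$C = 9216$ ($C = 96^{2} = 9216$)
$\left(R{\left(-337 \right)} + Y\right) \left(s + C\right) = \left(345 - 37290\right) \left(13757 + 9216\right) = \left(-36945\right) 22973 = -848737485$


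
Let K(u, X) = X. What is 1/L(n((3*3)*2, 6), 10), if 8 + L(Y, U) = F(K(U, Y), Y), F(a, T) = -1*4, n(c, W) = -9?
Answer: -1/12 ≈ -0.083333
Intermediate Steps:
F(a, T) = -4
L(Y, U) = -12 (L(Y, U) = -8 - 4 = -12)
1/L(n((3*3)*2, 6), 10) = 1/(-12) = -1/12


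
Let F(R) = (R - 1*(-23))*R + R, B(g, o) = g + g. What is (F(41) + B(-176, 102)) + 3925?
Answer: 6238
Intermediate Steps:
B(g, o) = 2*g
F(R) = R + R*(23 + R) (F(R) = (R + 23)*R + R = (23 + R)*R + R = R*(23 + R) + R = R + R*(23 + R))
(F(41) + B(-176, 102)) + 3925 = (41*(24 + 41) + 2*(-176)) + 3925 = (41*65 - 352) + 3925 = (2665 - 352) + 3925 = 2313 + 3925 = 6238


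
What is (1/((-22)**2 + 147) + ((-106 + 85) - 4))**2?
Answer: 248819076/398161 ≈ 624.92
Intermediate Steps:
(1/((-22)**2 + 147) + ((-106 + 85) - 4))**2 = (1/(484 + 147) + (-21 - 4))**2 = (1/631 - 25)**2 = (-15774/631)**2 = 248819076/398161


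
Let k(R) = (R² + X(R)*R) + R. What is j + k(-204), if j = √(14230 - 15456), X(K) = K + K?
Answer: 124644 + I*√1226 ≈ 1.2464e+5 + 35.014*I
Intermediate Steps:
X(K) = 2*K
k(R) = R + 3*R² (k(R) = (R² + (2*R)*R) + R = (R² + 2*R²) + R = 3*R² + R = R + 3*R²)
j = I*√1226 (j = √(-1226) = I*√1226 ≈ 35.014*I)
j + k(-204) = I*√1226 - 204*(1 + 3*(-204)) = I*√1226 - 204*(1 - 612) = I*√1226 - 204*(-611) = I*√1226 + 124644 = 124644 + I*√1226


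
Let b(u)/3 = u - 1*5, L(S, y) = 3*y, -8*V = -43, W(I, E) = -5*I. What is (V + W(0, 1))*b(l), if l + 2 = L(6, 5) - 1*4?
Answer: 129/2 ≈ 64.500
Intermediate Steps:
V = 43/8 (V = -⅛*(-43) = 43/8 ≈ 5.3750)
l = 9 (l = -2 + (3*5 - 1*4) = -2 + (15 - 4) = -2 + 11 = 9)
b(u) = -15 + 3*u (b(u) = 3*(u - 1*5) = 3*(u - 5) = 3*(-5 + u) = -15 + 3*u)
(V + W(0, 1))*b(l) = (43/8 - 5*0)*(-15 + 3*9) = (43/8 + 0)*(-15 + 27) = (43/8)*12 = 129/2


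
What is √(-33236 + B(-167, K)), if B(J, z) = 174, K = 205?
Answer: I*√33062 ≈ 181.83*I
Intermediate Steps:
√(-33236 + B(-167, K)) = √(-33236 + 174) = √(-33062) = I*√33062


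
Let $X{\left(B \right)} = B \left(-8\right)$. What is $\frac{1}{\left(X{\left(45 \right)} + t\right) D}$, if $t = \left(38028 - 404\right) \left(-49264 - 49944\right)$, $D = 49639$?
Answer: $- \frac{1}{185282638223128} \approx -5.3972 \cdot 10^{-15}$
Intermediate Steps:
$t = -3732601792$ ($t = 37624 \left(-99208\right) = -3732601792$)
$X{\left(B \right)} = - 8 B$
$\frac{1}{\left(X{\left(45 \right)} + t\right) D} = \frac{1}{\left(\left(-8\right) 45 - 3732601792\right) 49639} = \frac{1}{-360 - 3732601792} \cdot \frac{1}{49639} = \frac{1}{-3732602152} \cdot \frac{1}{49639} = \left(- \frac{1}{3732602152}\right) \frac{1}{49639} = - \frac{1}{185282638223128}$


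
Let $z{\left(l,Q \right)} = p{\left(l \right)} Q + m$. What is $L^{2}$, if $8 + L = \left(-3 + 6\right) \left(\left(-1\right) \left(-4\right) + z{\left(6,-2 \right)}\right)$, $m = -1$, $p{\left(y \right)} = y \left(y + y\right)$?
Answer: $185761$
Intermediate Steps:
$p{\left(y \right)} = 2 y^{2}$ ($p{\left(y \right)} = y 2 y = 2 y^{2}$)
$z{\left(l,Q \right)} = -1 + 2 Q l^{2}$ ($z{\left(l,Q \right)} = 2 l^{2} Q - 1 = 2 Q l^{2} - 1 = -1 + 2 Q l^{2}$)
$L = -431$ ($L = -8 + \left(-3 + 6\right) \left(\left(-1\right) \left(-4\right) + \left(-1 + 2 \left(-2\right) 6^{2}\right)\right) = -8 + 3 \left(4 + \left(-1 + 2 \left(-2\right) 36\right)\right) = -8 + 3 \left(4 - 145\right) = -8 + 3 \left(-141\right) = -8 - 423 = -431$)
$L^{2} = \left(-431\right)^{2} = 185761$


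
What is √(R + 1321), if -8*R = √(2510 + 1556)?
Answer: √(21136 - 2*√4066)/4 ≈ 36.236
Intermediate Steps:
R = -√4066/8 (R = -√(2510 + 1556)/8 = -√4066/8 ≈ -7.9706)
√(R + 1321) = √(-√4066/8 + 1321) = √(1321 - √4066/8)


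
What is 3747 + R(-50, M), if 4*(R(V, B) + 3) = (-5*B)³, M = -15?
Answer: 436851/4 ≈ 1.0921e+5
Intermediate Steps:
R(V, B) = -3 - 125*B³/4 (R(V, B) = -3 + (-5*B)³/4 = -3 + (-125*B³)/4 = -3 - 125*B³/4)
3747 + R(-50, M) = 3747 + (-3 - 125/4*(-15)³) = 3747 + (-3 - 125/4*(-3375)) = 3747 + (-3 + 421875/4) = 3747 + 421863/4 = 436851/4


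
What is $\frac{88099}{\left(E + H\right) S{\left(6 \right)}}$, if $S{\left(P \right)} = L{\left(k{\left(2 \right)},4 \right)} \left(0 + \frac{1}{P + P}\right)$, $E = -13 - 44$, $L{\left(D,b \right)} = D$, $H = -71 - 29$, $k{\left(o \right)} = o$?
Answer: $- \frac{528594}{157} \approx -3366.8$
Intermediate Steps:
$H = -100$
$E = -57$ ($E = -13 - 44 = -57$)
$S{\left(P \right)} = \frac{1}{P}$ ($S{\left(P \right)} = 2 \left(0 + \frac{1}{P + P}\right) = 2 \left(0 + \frac{1}{2 P}\right) = 2 \frac{1}{2 P} = \frac{1}{P}$)
$\frac{88099}{\left(E + H\right) S{\left(6 \right)}} = \frac{88099}{\left(-57 - 100\right) \frac{1}{6}} = \frac{88099}{\left(-157\right) \frac{1}{6}} = \frac{88099}{- \frac{157}{6}} = 88099 \left(- \frac{6}{157}\right) = - \frac{528594}{157}$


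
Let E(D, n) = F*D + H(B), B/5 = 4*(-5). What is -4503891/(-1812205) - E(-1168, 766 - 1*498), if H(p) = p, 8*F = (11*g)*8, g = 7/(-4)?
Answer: -40559892829/1812205 ≈ -22382.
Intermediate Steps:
g = -7/4 (g = 7*(-¼) = -7/4 ≈ -1.7500)
B = -100 (B = 5*(4*(-5)) = 5*(-20) = -100)
F = -77/4 (F = ((11*(-7/4))*8)/8 = (-77/4*8)/8 = (⅛)*(-154) = -77/4 ≈ -19.250)
E(D, n) = -100 - 77*D/4 (E(D, n) = -77*D/4 - 100 = -100 - 77*D/4)
-4503891/(-1812205) - E(-1168, 766 - 1*498) = -4503891/(-1812205) - (-100 - 77/4*(-1168)) = -4503891*(-1/1812205) - (-100 + 22484) = 4503891/1812205 - 1*22384 = 4503891/1812205 - 22384 = -40559892829/1812205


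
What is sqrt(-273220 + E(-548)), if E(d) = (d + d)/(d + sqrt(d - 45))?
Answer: 2*sqrt((37430866 - 68305*I*sqrt(593))/(-548 + I*sqrt(593))) ≈ 8.4847e-5 + 522.7*I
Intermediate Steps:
E(d) = 2*d/(d + sqrt(-45 + d)) (E(d) = (2*d)/(d + sqrt(-45 + d)) = 2*d/(d + sqrt(-45 + d)))
sqrt(-273220 + E(-548)) = sqrt(-273220 + 2*(-548)/(-548 + sqrt(-45 - 548))) = sqrt(-273220 + 2*(-548)/(-548 + sqrt(-593))) = sqrt(-273220 + 2*(-548)/(-548 + I*sqrt(593))) = sqrt(-273220 - 1096/(-548 + I*sqrt(593)))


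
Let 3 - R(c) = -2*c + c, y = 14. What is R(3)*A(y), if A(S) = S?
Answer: 84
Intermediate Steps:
R(c) = 3 + c (R(c) = 3 - (-2*c + c) = 3 - (-1)*c = 3 + c)
R(3)*A(y) = (3 + 3)*14 = 6*14 = 84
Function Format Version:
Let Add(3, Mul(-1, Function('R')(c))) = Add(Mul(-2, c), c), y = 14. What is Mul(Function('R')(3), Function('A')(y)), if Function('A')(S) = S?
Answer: 84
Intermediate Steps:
Function('R')(c) = Add(3, c) (Function('R')(c) = Add(3, Mul(-1, Add(Mul(-2, c), c))) = Add(3, Mul(-1, Mul(-1, c))) = Add(3, c))
Mul(Function('R')(3), Function('A')(y)) = Mul(Add(3, 3), 14) = Mul(6, 14) = 84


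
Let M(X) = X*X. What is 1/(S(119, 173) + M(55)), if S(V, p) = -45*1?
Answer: 1/2980 ≈ 0.00033557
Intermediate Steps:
S(V, p) = -45
M(X) = X²
1/(S(119, 173) + M(55)) = 1/(-45 + 55²) = 1/(-45 + 3025) = 1/2980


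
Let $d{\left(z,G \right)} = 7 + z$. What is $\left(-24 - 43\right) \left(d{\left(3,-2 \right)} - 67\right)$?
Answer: $3819$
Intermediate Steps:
$\left(-24 - 43\right) \left(d{\left(3,-2 \right)} - 67\right) = \left(-24 - 43\right) \left(\left(7 + 3\right) - 67\right) = \left(-24 - 43\right) \left(10 - 67\right) = \left(-67\right) \left(-57\right) = 3819$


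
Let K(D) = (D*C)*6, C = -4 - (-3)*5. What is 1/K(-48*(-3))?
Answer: 1/9504 ≈ 0.00010522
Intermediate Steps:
C = 11 (C = -4 - 1*(-15) = -4 + 15 = 11)
K(D) = 66*D (K(D) = (D*11)*6 = (11*D)*6 = 66*D)
1/K(-48*(-3)) = 1/(66*(-48*(-3))) = 1/(66*144) = 1/9504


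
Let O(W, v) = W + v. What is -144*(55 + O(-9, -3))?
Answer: -6192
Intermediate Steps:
-144*(55 + O(-9, -3)) = -144*(55 + (-9 - 3)) = -144*(55 - 12) = -144*43 = -6192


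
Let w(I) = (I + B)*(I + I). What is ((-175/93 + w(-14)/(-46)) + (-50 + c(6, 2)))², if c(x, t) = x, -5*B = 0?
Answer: 13541744161/4575321 ≈ 2959.7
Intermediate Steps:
B = 0 (B = -⅕*0 = 0)
w(I) = 2*I² (w(I) = (I + 0)*(I + I) = I*(2*I) = 2*I²)
((-175/93 + w(-14)/(-46)) + (-50 + c(6, 2)))² = ((-175/93 + (2*(-14)²)/(-46)) + (-50 + 6))² = ((-175*1/93 + (2*196)*(-1/46)) - 44)² = ((-175/93 + 392*(-1/46)) - 44)² = ((-175/93 - 196/23) - 44)² = (-22253/2139 - 44)² = (-116369/2139)² = 13541744161/4575321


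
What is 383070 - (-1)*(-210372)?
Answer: 172698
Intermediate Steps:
383070 - (-1)*(-210372) = 383070 - 1*210372 = 383070 - 210372 = 172698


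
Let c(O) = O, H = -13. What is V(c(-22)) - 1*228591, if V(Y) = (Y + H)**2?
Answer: -227366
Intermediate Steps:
V(Y) = (-13 + Y)**2 (V(Y) = (Y - 13)**2 = (-13 + Y)**2)
V(c(-22)) - 1*228591 = (-13 - 22)**2 - 1*228591 = (-35)**2 - 228591 = 1225 - 228591 = -227366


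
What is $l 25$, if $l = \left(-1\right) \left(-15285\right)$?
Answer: $382125$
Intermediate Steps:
$l = 15285$
$l 25 = 15285 \cdot 25 = 382125$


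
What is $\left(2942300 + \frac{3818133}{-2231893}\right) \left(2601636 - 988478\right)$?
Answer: $\frac{10593439133055182186}{2231893} \approx 4.7464 \cdot 10^{12}$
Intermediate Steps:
$\left(2942300 + \frac{3818133}{-2231893}\right) \left(2601636 - 988478\right) = \left(2942300 + 3818133 \left(- \frac{1}{2231893}\right)\right) 1613158 = \left(2942300 - \frac{3818133}{2231893}\right) 1613158 = \frac{6566894955767}{2231893} \cdot 1613158 = \frac{10593439133055182186}{2231893}$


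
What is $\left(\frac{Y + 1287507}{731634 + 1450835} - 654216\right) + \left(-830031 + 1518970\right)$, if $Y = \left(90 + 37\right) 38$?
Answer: $\frac{75783163420}{2182469} \approx 34724.0$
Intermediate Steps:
$Y = 4826$ ($Y = 127 \cdot 38 = 4826$)
$\left(\frac{Y + 1287507}{731634 + 1450835} - 654216\right) + \left(-830031 + 1518970\right) = \left(\frac{4826 + 1287507}{731634 + 1450835} - 654216\right) + \left(-830031 + 1518970\right) = \left(\frac{1292333}{2182469} - 654216\right) + 688939 = - \frac{1427804846971}{2182469} + 688939 = \frac{75783163420}{2182469}$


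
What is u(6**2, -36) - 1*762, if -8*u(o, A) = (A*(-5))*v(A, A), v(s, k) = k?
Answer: 48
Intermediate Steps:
u(o, A) = 5*A**2/8 (u(o, A) = -A*(-5)*A/8 = -(-5*A)*A/8 = -(-5)*A**2/8 = 5*A**2/8)
u(6**2, -36) - 1*762 = (5/8)*(-36)**2 - 1*762 = (5/8)*1296 - 762 = 810 - 762 = 48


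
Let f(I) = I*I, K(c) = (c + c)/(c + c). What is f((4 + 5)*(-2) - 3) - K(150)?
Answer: 440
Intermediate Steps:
K(c) = 1 (K(c) = (2*c)/((2*c)) = (2*c)*(1/(2*c)) = 1)
f(I) = I**2
f((4 + 5)*(-2) - 3) - K(150) = ((4 + 5)*(-2) - 3)**2 - 1*1 = (9*(-2) - 3)**2 - 1 = (-18 - 3)**2 - 1 = (-21)**2 - 1 = 441 - 1 = 440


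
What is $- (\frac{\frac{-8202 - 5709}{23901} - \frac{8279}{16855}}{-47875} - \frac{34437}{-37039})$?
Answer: $- \frac{221395170347492067}{238117664266443125} \approx -0.92977$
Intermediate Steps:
$- (\frac{\frac{-8202 - 5709}{23901} - \frac{8279}{16855}}{-47875} - \frac{34437}{-37039}) = - (\left(\left(-8202 - 5709\right) \frac{1}{23901} - \frac{8279}{16855}\right) \left(- \frac{1}{47875}\right) - - \frac{34437}{37039}) = - (\left(\left(-13911\right) \frac{1}{23901} - \frac{8279}{16855}\right) \left(- \frac{1}{47875}\right) + \frac{34437}{37039}) = - (\left(- \frac{4637}{7967} - \frac{8279}{16855}\right) \left(- \frac{1}{47875}\right) + \frac{34437}{37039}) = - (\left(- \frac{144115428}{134283785}\right) \left(- \frac{1}{47875}\right) + \frac{34437}{37039}) = - (\frac{144115428}{6428836206875} + \frac{34437}{37039}) = \left(-1\right) \frac{221395170347492067}{238117664266443125} = - \frac{221395170347492067}{238117664266443125}$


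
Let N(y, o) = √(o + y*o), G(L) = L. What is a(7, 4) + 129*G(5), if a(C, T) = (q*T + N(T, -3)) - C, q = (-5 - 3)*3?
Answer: 542 + I*√15 ≈ 542.0 + 3.873*I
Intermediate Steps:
N(y, o) = √(o + o*y)
q = -24 (q = -8*3 = -24)
a(C, T) = √(-3 - 3*T) - C - 24*T (a(C, T) = (-24*T + √(-3*(1 + T))) - C = (-24*T + √(-3 - 3*T)) - C = (√(-3 - 3*T) - 24*T) - C = √(-3 - 3*T) - C - 24*T)
a(7, 4) + 129*G(5) = (√(-3 - 3*4) - 1*7 - 24*4) + 129*5 = (√(-3 - 12) - 7 - 96) + 645 = (√(-15) - 7 - 96) + 645 = (I*√15 - 7 - 96) + 645 = (-103 + I*√15) + 645 = 542 + I*√15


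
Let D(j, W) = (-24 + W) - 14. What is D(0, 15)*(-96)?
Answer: 2208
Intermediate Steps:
D(j, W) = -38 + W
D(0, 15)*(-96) = (-38 + 15)*(-96) = -23*(-96) = 2208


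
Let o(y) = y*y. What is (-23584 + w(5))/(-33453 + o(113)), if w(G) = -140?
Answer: 5931/5171 ≈ 1.1470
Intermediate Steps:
o(y) = y**2
(-23584 + w(5))/(-33453 + o(113)) = (-23584 - 140)/(-33453 + 113**2) = -23724/(-33453 + 12769) = -23724/(-20684) = -23724*(-1/20684) = 5931/5171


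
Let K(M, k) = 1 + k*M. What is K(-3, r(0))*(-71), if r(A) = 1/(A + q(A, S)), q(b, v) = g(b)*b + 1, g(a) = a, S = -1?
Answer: 142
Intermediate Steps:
q(b, v) = 1 + b**2 (q(b, v) = b*b + 1 = b**2 + 1 = 1 + b**2)
r(A) = 1/(1 + A + A**2) (r(A) = 1/(A + (1 + A**2)) = 1/(1 + A + A**2))
K(M, k) = 1 + M*k
K(-3, r(0))*(-71) = (1 - 3/(1 + 0 + 0**2))*(-71) = (1 - 3/(1 + 0 + 0))*(-71) = (1 - 3/1)*(-71) = (1 - 3*1)*(-71) = (1 - 3)*(-71) = -2*(-71) = 142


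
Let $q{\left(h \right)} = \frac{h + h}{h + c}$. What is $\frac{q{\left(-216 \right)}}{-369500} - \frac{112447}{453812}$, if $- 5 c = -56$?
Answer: $- \frac{132960396031}{536587308800} \approx -0.24779$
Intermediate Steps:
$c = \frac{56}{5}$ ($c = \left(- \frac{1}{5}\right) \left(-56\right) = \frac{56}{5} \approx 11.2$)
$q{\left(h \right)} = \frac{2 h}{\frac{56}{5} + h}$ ($q{\left(h \right)} = \frac{h + h}{h + \frac{56}{5}} = \frac{2 h}{\frac{56}{5} + h}$)
$\frac{q{\left(-216 \right)}}{-369500} - \frac{112447}{453812} = \frac{10 \left(-216\right) \frac{1}{56 + 5 \left(-216\right)}}{-369500} - \frac{112447}{453812} = 10 \left(-216\right) \frac{1}{56 - 1080} \left(- \frac{1}{369500}\right) - \frac{112447}{453812} = 10 \left(-216\right) \frac{1}{-1024} \left(- \frac{1}{369500}\right) - \frac{112447}{453812} = 10 \left(-216\right) \left(- \frac{1}{1024}\right) \left(- \frac{1}{369500}\right) - \frac{112447}{453812} = \frac{135}{64} \left(- \frac{1}{369500}\right) - \frac{112447}{453812} = - \frac{27}{4729600} - \frac{112447}{453812} = - \frac{132960396031}{536587308800}$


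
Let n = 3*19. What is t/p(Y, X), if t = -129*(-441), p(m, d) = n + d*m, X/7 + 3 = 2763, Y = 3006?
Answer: 18963/19358659 ≈ 0.00097956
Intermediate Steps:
X = 19320 (X = -21 + 7*2763 = -21 + 19341 = 19320)
n = 57
p(m, d) = 57 + d*m
t = 56889
t/p(Y, X) = 56889/(57 + 19320*3006) = 56889/(57 + 58075920) = 56889/58075977 = 56889*(1/58075977) = 18963/19358659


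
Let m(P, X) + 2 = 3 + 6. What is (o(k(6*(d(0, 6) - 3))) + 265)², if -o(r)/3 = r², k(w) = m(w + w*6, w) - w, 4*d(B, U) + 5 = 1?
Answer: 6853924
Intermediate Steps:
d(B, U) = -1 (d(B, U) = -5/4 + (¼)*1 = -5/4 + ¼ = -1)
m(P, X) = 7 (m(P, X) = -2 + (3 + 6) = -2 + 9 = 7)
k(w) = 7 - w
o(r) = -3*r²
(o(k(6*(d(0, 6) - 3))) + 265)² = (-3*(7 - 6*(-1 - 3))² + 265)² = (-3*(7 - 6*(-4))² + 265)² = (-3*(7 - 1*(-24))² + 265)² = (-3*(7 + 24)² + 265)² = (-3*31² + 265)² = (-3*961 + 265)² = (-2883 + 265)² = (-2618)² = 6853924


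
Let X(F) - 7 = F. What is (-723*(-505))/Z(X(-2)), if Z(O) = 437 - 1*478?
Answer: -365115/41 ≈ -8905.3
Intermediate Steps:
X(F) = 7 + F
Z(O) = -41 (Z(O) = 437 - 478 = -41)
(-723*(-505))/Z(X(-2)) = -723*(-505)/(-41) = 365115*(-1/41) = -365115/41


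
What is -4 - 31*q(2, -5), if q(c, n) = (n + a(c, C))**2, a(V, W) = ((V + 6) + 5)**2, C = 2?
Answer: -833780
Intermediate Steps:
a(V, W) = (11 + V)**2 (a(V, W) = ((6 + V) + 5)**2 = (11 + V)**2)
q(c, n) = (n + (11 + c)**2)**2
-4 - 31*q(2, -5) = -4 - 31*(-5 + (11 + 2)**2)**2 = -4 - 31*(-5 + 13**2)**2 = -4 - 31*(-5 + 169)**2 = -4 - 31*164**2 = -4 - 31*26896 = -4 - 833776 = -833780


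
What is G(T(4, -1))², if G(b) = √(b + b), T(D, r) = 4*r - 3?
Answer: -14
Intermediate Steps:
T(D, r) = -3 + 4*r
G(b) = √2*√b (G(b) = √(2*b) = √2*√b)
G(T(4, -1))² = (√2*√(-3 + 4*(-1)))² = (√2*√(-3 - 4))² = (√2*√(-7))² = (√2*(I*√7))² = (I*√14)² = -14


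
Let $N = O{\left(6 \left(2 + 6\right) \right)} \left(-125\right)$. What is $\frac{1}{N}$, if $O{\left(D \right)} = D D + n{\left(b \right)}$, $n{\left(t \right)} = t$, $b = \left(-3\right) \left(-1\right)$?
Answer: $- \frac{1}{288375} \approx -3.4677 \cdot 10^{-6}$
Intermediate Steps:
$b = 3$
$O{\left(D \right)} = 3 + D^{2}$ ($O{\left(D \right)} = D D + 3 = D^{2} + 3 = 3 + D^{2}$)
$N = -288375$ ($N = \left(3 + \left(6 \left(2 + 6\right)\right)^{2}\right) \left(-125\right) = \left(3 + \left(6 \cdot 8\right)^{2}\right) \left(-125\right) = \left(3 + 48^{2}\right) \left(-125\right) = \left(3 + 2304\right) \left(-125\right) = 2307 \left(-125\right) = -288375$)
$\frac{1}{N} = \frac{1}{-288375} = - \frac{1}{288375}$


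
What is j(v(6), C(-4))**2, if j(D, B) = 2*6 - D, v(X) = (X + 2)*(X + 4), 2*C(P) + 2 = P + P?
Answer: 4624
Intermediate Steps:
C(P) = -1 + P (C(P) = -1 + (P + P)/2 = -1 + (2*P)/2 = -1 + P)
v(X) = (2 + X)*(4 + X)
j(D, B) = 12 - D
j(v(6), C(-4))**2 = (12 - (8 + 6**2 + 6*6))**2 = (12 - (8 + 36 + 36))**2 = (12 - 1*80)**2 = (12 - 80)**2 = (-68)**2 = 4624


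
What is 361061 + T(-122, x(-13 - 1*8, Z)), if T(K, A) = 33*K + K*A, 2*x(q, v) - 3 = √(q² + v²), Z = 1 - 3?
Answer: 356852 - 61*√445 ≈ 3.5557e+5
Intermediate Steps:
Z = -2
x(q, v) = 3/2 + √(q² + v²)/2
T(K, A) = 33*K + A*K
361061 + T(-122, x(-13 - 1*8, Z)) = 361061 - 122*(33 + (3/2 + √((-13 - 1*8)² + (-2)²)/2)) = 361061 - 122*(33 + (3/2 + √((-13 - 8)² + 4)/2)) = 361061 - 122*(33 + (3/2 + √((-21)² + 4)/2)) = 361061 - 122*(33 + (3/2 + √(441 + 4)/2)) = 361061 - 122*(33 + (3/2 + √445/2)) = 361061 - 122*(69/2 + √445/2) = 361061 + (-4209 - 61*√445) = 356852 - 61*√445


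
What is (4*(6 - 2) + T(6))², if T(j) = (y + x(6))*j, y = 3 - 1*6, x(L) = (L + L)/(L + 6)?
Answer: 16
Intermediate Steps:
x(L) = 2*L/(6 + L) (x(L) = (2*L)/(6 + L) = 2*L/(6 + L))
y = -3 (y = 3 - 6 = -3)
T(j) = -2*j (T(j) = (-3 + 2*6/(6 + 6))*j = (-3 + 2*6/12)*j = (-3 + 2*6*(1/12))*j = (-3 + 1)*j = -2*j)
(4*(6 - 2) + T(6))² = (4*(6 - 2) - 2*6)² = (4*4 - 12)² = (16 - 12)² = 4² = 16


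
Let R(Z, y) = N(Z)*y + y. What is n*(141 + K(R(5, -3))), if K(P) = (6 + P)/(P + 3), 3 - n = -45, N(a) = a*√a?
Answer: 6816 - 48*√5/25 ≈ 6811.7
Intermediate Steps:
N(a) = a^(3/2)
n = 48 (n = 3 - 1*(-45) = 3 + 45 = 48)
R(Z, y) = y + y*Z^(3/2) (R(Z, y) = Z^(3/2)*y + y = y*Z^(3/2) + y = y + y*Z^(3/2))
K(P) = (6 + P)/(3 + P)
n*(141 + K(R(5, -3))) = 48*(141 + (6 - 3*(1 + 5^(3/2)))/(3 - 3*(1 + 5^(3/2)))) = 48*(141 + (6 - 3*(1 + 5*√5))/(3 - 3*(1 + 5*√5))) = 48*(141 + (6 + (-3 - 15*√5))/(3 + (-3 - 15*√5))) = 48*(141 + (3 - 15*√5)/((-15*√5))) = 48*(141 + (-√5/75)*(3 - 15*√5)) = 48*(141 - √5*(3 - 15*√5)/75) = 6768 - 16*√5*(3 - 15*√5)/25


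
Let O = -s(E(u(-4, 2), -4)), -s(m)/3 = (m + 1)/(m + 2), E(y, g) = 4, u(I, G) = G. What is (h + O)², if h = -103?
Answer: 40401/4 ≈ 10100.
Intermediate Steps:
s(m) = -3*(1 + m)/(2 + m) (s(m) = -3*(m + 1)/(m + 2) = -3*(1 + m)/(2 + m))
O = 5/2 (O = -3*(-1 - 1*4)/(2 + 4) = -3*(-1 - 4)/6 = -3*(-5)/6 = -1*(-5/2) = 5/2 ≈ 2.5000)
(h + O)² = (-103 + 5/2)² = (-201/2)² = 40401/4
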